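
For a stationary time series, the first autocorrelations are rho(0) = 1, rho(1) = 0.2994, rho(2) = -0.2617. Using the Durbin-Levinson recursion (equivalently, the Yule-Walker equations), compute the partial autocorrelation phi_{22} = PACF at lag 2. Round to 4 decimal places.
\phi_{22} = -0.3859

The PACF at lag k is phi_{kk}, the last component of the solution
to the Yule-Walker system G_k phi = r_k where
  (G_k)_{ij} = rho(|i - j|), (r_k)_i = rho(i), i,j = 1..k.
Equivalently, Durbin-Levinson gives phi_{kk} iteratively:
  phi_{11} = rho(1)
  phi_{kk} = [rho(k) - sum_{j=1..k-1} phi_{k-1,j} rho(k-j)]
            / [1 - sum_{j=1..k-1} phi_{k-1,j} rho(j)],
  phi_{k,j} = phi_{k-1,j} - phi_{kk} phi_{k-1,k-j},  j = 1..k-1.
Step k = 1:
  phi_11 = rho(1) = 0.2994.
Step k = 2:
  phi_22 = [rho(2) - phi_11 rho(1)] / [1 - phi_11 rho(1)] = [-0.2617 - (0.2994)(0.2994)] / [1 - (0.2994)(0.2994)]
         = -0.35134036 / 0.91035964 = -0.3859.
Therefore phi_{22} = -0.3859.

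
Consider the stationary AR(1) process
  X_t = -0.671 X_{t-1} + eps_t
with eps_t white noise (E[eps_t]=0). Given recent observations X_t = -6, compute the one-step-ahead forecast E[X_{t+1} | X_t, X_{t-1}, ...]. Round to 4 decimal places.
E[X_{t+1} \mid \mathcal F_t] = 4.0260

For an AR(p) model X_t = c + sum_i phi_i X_{t-i} + eps_t, the
one-step-ahead conditional mean is
  E[X_{t+1} | X_t, ...] = c + sum_i phi_i X_{t+1-i}.
Substitute known values:
  E[X_{t+1} | ...] = (-0.671) * (-6)
                   = 4.0260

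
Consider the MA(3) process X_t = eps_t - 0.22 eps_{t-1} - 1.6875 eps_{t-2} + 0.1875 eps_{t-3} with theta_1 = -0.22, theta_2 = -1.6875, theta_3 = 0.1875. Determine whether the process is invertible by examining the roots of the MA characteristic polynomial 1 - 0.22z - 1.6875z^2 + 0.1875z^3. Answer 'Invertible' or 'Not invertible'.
\text{Not invertible}

The MA(q) characteristic polynomial is P(z) = 1 - 0.22z - 1.6875z^2 + 0.1875z^3.
Invertibility requires all roots to lie outside the unit circle, i.e. |z| > 1 for every root.
Degree 3: look for a simple real root z0 first, then factor out (1 - z/z0) and solve the remaining quadratic.
Testing z0 = -0.8: P(-0.8) = 1 + (-0.22)(-0.8) + (-1.6875)(-0.8)^2 + (0.1875)(-0.8)^3
  = 1 + (0.176) + (-1.08) + (-0.096) = 0.  So z_0 = -0.8 is a root, |z_0| = 0.8.
Divide out the factor (1 + 1.25 z) = (1 - z/z0) (since 1/z0 = -1.25):
  P(z) = (1 + 1.25 z)(1 + (-1.47) z + (0.15) z^2)
  [check: z-coef -1.47 - (-1.25) = -0.22; z^2-coef 0.15 - (-1.25)(-1.47) = -1.6875; z^3-coef -(-1.25)(0.15) = 0.1875.]
Remaining roots from the quadratic factor 1 + (-1.47) z + (0.15) z^2:
  Set 1 + (-1.47) z + (0.15) z^2 = 0, i.e. a z^2 + b z + c = 0 with a = 0.15, b = -1.47, c = 1.
  Discriminant D = b^2 - 4ac = (-1.47)^2 - 4*(0.15)*1 = 2.1609 - (0.6) = 1.5609.
  D >= 0, so the roots are real: z = (-b +/- sqrt(D)) / (2a) = (1.47 +/- 1.24936) / (0.3).
    z_1 = (1.47 + 1.24936) / (0.3) = 9.0645,   |z_1| = 9.0645.
    z_2 = (1.47 - 1.24936) / (0.3) = 0.7355,   |z_2| = 0.7355.
Moduli of all roots: 0.8000, 9.0645, 0.7355.
All moduli strictly greater than 1? No.
Verdict: Not invertible.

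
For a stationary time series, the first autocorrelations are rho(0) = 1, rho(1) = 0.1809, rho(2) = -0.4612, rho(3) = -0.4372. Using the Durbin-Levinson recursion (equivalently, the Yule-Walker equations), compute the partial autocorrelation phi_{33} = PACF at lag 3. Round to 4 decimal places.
\phi_{33} = -0.3060

The PACF at lag k is phi_{kk}, the last component of the solution
to the Yule-Walker system G_k phi = r_k where
  (G_k)_{ij} = rho(|i - j|), (r_k)_i = rho(i), i,j = 1..k.
Equivalently, Durbin-Levinson gives phi_{kk} iteratively:
  phi_{11} = rho(1)
  phi_{kk} = [rho(k) - sum_{j=1..k-1} phi_{k-1,j} rho(k-j)]
            / [1 - sum_{j=1..k-1} phi_{k-1,j} rho(j)],
  phi_{k,j} = phi_{k-1,j} - phi_{kk} phi_{k-1,k-j},  j = 1..k-1.
Step k = 1:
  phi_11 = rho(1) = 0.1809.
Step k = 2:
  phi_22 = [rho(2) - phi_11 rho(1)] / [1 - phi_11 rho(1)] = [-0.4612 - (0.1809)(0.1809)] / [1 - (0.1809)(0.1809)]
         = -0.49392481 / 0.96727519 = -0.510635.
  Update: phi_21 = phi_11 - phi_22 phi_11 = 0.1809 - (-0.510635)(0.1809) = 0.273274.
Step k = 3:
  phi_33 = [rho(3) - phi_21 rho(2) - phi_22 rho(1)] / [1 - phi_21 rho(1) - phi_22 rho(2)]
    numerator   = -0.4372 - (0.273274)(-0.4612) - (-0.510635)(0.1809) = -0.21879215
    denominator = 1 - (0.273274)(0.1809) - (-0.510635)(-0.4612) = 0.71505977
  phi_33 = -0.21879215 / 0.71505977 = -0.306.
Therefore phi_{33} = -0.3060.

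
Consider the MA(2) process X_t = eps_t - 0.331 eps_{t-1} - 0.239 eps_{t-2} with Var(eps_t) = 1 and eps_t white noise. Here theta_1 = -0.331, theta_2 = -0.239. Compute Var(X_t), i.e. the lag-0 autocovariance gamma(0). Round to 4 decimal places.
\gamma(0) = 1.1667

For an MA(q) process X_t = eps_t + sum_i theta_i eps_{t-i} with
Var(eps_t) = sigma^2, the variance is
  gamma(0) = sigma^2 * (1 + sum_i theta_i^2).
  sum_i theta_i^2 = (-0.331)^2 + (-0.239)^2 = 0.109561 + 0.057121 = 0.166682.
  gamma(0) = 1 * (1 + 0.166682) = 1 * 1.166682 = 1.166682, which rounds to 1.1667.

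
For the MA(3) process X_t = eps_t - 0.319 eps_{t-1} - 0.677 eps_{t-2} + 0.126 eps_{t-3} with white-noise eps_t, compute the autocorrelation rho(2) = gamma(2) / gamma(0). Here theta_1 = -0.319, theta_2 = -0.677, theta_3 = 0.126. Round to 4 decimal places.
\rho(2) = -0.4551

For an MA(q) process with theta_0 = 1, the autocovariance is
  gamma(k) = sigma^2 * sum_{i=0..q-k} theta_i * theta_{i+k},
and rho(k) = gamma(k) / gamma(0). Sigma^2 cancels.
  numerator   = (1)*(-0.677) + (-0.319)*(0.126) = -0.717194.
  denominator = (1)^2 + (-0.319)^2 + (-0.677)^2 + (0.126)^2 = 1.575966.
  rho(2) = -0.717194 / 1.575966 = -0.4551.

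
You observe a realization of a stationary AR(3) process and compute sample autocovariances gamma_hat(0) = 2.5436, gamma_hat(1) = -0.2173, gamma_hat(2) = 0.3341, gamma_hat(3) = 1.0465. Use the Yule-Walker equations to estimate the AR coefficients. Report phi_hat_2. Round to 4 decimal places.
\hat\phi_{2} = 0.1580

The Yule-Walker equations for an AR(p) process read, in matrix form,
  Gamma_p phi = r_p,   with   (Gamma_p)_{ij} = gamma(|i - j|),
                       (r_p)_i = gamma(i),   i,j = 1..p.
Substitute the sample gammas (Toeplitz matrix and right-hand side of size 3):
  Gamma_p = [[2.5436, -0.2173, 0.3341], [-0.2173, 2.5436, -0.2173], [0.3341, -0.2173, 2.5436]]
  r_p     = [-0.2173, 0.3341, 1.0465]
Written out (R1..R3):
  (R1) 2.5436 phi_1 - 0.2173 phi_2 + 0.3341 phi_3 = -0.2173
  (R2) -0.2173 phi_1 + 2.5436 phi_2 - 0.2173 phi_3 = 0.3341
  (R3) 0.3341 phi_1 - 0.2173 phi_2 + 2.5436 phi_3 = 1.0465
Gaussian elimination:
  R2 <- R2 - (-0.2173/2.5436) R1 = R2 - (-0.08543) R1:  2.525036 phi_2 - 0.188758 phi_3 = 0.315536
  R3 <- R3 - (0.3341/2.5436) R1 = R3 - (0.131349) R1:  -0.188758 phi_2 + 2.499716 phi_3 = 1.075042
  R3 <- R3 - (-0.188758/2.525036) R2 = R3 - (-0.074754) R2:  2.485606 phi_3 = 1.09863
Back-substitution:
  phi_hat_3 = 1.09863 / 2.485606 = 0.441997
  phi_hat_2 = (0.315536 - (-0.188758)(0.441997)) / 2.525036 = 0.158004
  phi_hat_1 = (-0.2173 - (-0.2173)(0.158004) - (0.3341)(0.441997)) / 2.5436 = -0.129988
So phi_hat = [-0.1300, 0.1580, 0.4420].
Therefore phi_hat_2 = 0.1580.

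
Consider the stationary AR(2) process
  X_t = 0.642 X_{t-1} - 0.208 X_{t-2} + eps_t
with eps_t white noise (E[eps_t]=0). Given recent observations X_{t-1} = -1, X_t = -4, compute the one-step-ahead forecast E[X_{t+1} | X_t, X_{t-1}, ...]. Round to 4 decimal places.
E[X_{t+1} \mid \mathcal F_t] = -2.3600

For an AR(p) model X_t = c + sum_i phi_i X_{t-i} + eps_t, the
one-step-ahead conditional mean is
  E[X_{t+1} | X_t, ...] = c + sum_i phi_i X_{t+1-i}.
Substitute known values:
  E[X_{t+1} | ...] = (0.642) * (-4) + (-0.208) * (-1)
                   = -2.3600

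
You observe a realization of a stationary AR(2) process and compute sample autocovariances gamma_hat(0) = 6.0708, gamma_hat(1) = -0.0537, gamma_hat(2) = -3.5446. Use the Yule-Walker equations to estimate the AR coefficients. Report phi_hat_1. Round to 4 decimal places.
\hat\phi_{1} = -0.0140

The Yule-Walker equations for an AR(p) process read, in matrix form,
  Gamma_p phi = r_p,   with   (Gamma_p)_{ij} = gamma(|i - j|),
                       (r_p)_i = gamma(i),   i,j = 1..p.
Substitute the sample gammas (Toeplitz matrix and right-hand side of size 2):
  Gamma_p = [[6.0708, -0.0537], [-0.0537, 6.0708]]
  r_p     = [-0.0537, -3.5446]
Written out:
  6.0708 phi_1 - 0.0537 phi_2 = -0.0537
  -0.0537 phi_1 + 6.0708 phi_2 = -3.5446
Solve by Cramer's rule:
  det = gamma(0)^2 - gamma(1)^2 = (6.0708)^2 - (-0.0537)^2 = 36.85461264 - 0.00288369 = 36.85172895
  phi_hat_1 = [gamma(1) gamma(0) - gamma(1) gamma(2)] / det = [(-0.0537)(6.0708) - (-0.0537)(-3.5446)] / 36.85172895 = -0.51634698 / 36.85172895 = -0.014
  phi_hat_2 = [gamma(0) gamma(2) - gamma(1)^2] / det = [(6.0708)(-3.5446) - (-0.0537)^2] / 36.85172895 = -21.52144137 / 36.85172895 = -0.584
So phi_hat = [-0.0140, -0.5840].
Therefore phi_hat_1 = -0.0140.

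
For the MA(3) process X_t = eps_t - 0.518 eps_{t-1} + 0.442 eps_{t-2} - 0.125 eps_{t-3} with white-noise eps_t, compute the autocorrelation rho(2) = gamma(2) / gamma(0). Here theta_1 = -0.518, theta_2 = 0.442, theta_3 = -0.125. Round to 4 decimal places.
\rho(2) = 0.3426

For an MA(q) process with theta_0 = 1, the autocovariance is
  gamma(k) = sigma^2 * sum_{i=0..q-k} theta_i * theta_{i+k},
and rho(k) = gamma(k) / gamma(0). Sigma^2 cancels.
  numerator   = (1)*(0.442) + (-0.518)*(-0.125) = 0.50675.
  denominator = (1)^2 + (-0.518)^2 + (0.442)^2 + (-0.125)^2 = 1.479313.
  rho(2) = 0.50675 / 1.479313 = 0.3426.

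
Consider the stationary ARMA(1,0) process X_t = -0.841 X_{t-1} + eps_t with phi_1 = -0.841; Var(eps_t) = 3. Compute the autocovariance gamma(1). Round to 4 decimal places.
\gamma(1) = -8.6192

Multiply the model equation by X_{t-k} and take expectations. With theta_0 = psi_0 = 1 and psi_j the MA(infinity) weights, this gives
  gamma(k) - sum_i phi_i gamma(k-i) = c_k,
  c_k = sigma^2 * sum_{j=k..q} theta_j psi_{j-k}   (c_k = 0 for k > q),
using gamma(-m) = gamma(m).
Pure AR (q = 0): c_0 = sigma^2 = 3, c_k = 0 for k >= 1.
Equations for k = 0 and k = 1 (AR order 1):
  gamma(0) = phi_1 gamma(1) + c_0
  gamma(1) = phi_1 gamma(0) + c_1
Substituting the second into the first: gamma(0) (1 - phi_1^2) = c_0 + phi_1 c_1, so
  gamma(0) = c_0 / (1 - phi_1^2) = 3 / (1 - (-0.841)^2) = 3 / 0.292719 = 10.248737.
  gamma(1) = phi_1 gamma(0) = (-0.841)(10.248737) = -8.619188.
Therefore gamma(1) = -8.6192 (to 4 decimal places).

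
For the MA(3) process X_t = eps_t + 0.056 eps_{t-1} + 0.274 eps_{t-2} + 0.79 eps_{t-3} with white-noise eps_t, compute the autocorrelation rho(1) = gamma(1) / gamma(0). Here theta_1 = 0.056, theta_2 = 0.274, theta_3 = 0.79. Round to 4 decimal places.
\rho(1) = 0.1691

For an MA(q) process with theta_0 = 1, the autocovariance is
  gamma(k) = sigma^2 * sum_{i=0..q-k} theta_i * theta_{i+k},
and rho(k) = gamma(k) / gamma(0). Sigma^2 cancels.
  numerator   = (1)*(0.056) + (0.056)*(0.274) + (0.274)*(0.79) = 0.287804.
  denominator = (1)^2 + (0.056)^2 + (0.274)^2 + (0.79)^2 = 1.702312.
  rho(1) = 0.287804 / 1.702312 = 0.1691.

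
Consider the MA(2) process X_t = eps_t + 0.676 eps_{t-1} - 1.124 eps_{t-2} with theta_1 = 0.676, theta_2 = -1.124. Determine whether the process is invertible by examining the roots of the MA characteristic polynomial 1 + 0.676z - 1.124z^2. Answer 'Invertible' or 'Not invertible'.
\text{Not invertible}

The MA(q) characteristic polynomial is P(z) = 1 + 0.676z - 1.124z^2.
Invertibility requires all roots to lie outside the unit circle, i.e. |z| > 1 for every root.
Set 1 + (0.676) z + (-1.124) z^2 = 0, i.e. a z^2 + b z + c = 0 with a = -1.124, b = 0.676, c = 1.
Discriminant D = b^2 - 4ac = (0.676)^2 - 4*(-1.124)*1 = 0.456976 - (-4.496) = 4.952976.
D >= 0, so the roots are real: z = (-b +/- sqrt(D)) / (2a) = (-0.676 +/- 2.225528) / (-2.248).
  z_1 = (-0.676 + 2.225528) / (-2.248) = -0.6893,   |z_1| = 0.6893.
  z_2 = (-0.676 - 2.225528) / (-2.248) = 1.2907,   |z_2| = 1.2907.
Moduli of all roots: 0.6893, 1.2907.
All moduli strictly greater than 1? No.
Verdict: Not invertible.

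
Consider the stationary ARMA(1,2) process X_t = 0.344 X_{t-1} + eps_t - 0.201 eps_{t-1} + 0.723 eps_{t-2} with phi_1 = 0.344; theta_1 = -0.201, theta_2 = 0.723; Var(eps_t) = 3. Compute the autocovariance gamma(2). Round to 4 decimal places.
\gamma(2) = 2.6706

Multiply the model equation by X_{t-k} and take expectations. With theta_0 = psi_0 = 1 and psi_j the MA(infinity) weights, this gives
  gamma(k) - sum_i phi_i gamma(k-i) = c_k,
  c_k = sigma^2 * sum_{j=k..q} theta_j psi_{j-k}   (c_k = 0 for k > q),
using gamma(-m) = gamma(m).
psi-weights needed (psi_j = theta_j + sum_i phi_i psi_{j-i}):
  psi_1 = theta_1 + phi_1 = -0.201 + (0.344) = 0.143
  psi_2 = theta_2 + phi_1 psi_1 = 0.723 + (0.344)(0.143) = 0.772192
Right-hand sides:
  c_0 = sigma^2 (1 + theta_1 psi_1 + theta_2 psi_2) = 3 * (1 + (-0.201)(0.143) + (0.723)(0.772192)) = 3 * 1.529552 = 4.588655
  c_1 = sigma^2 (theta_1 + theta_2 psi_1) = 3 * (-0.201 + (0.723)(0.143)) = -0.292833
  c_2 = sigma^2 theta_2 = 3 * (0.723) = 2.169
Equations for k = 0 and k = 1 (AR order 1):
  gamma(0) = phi_1 gamma(1) + c_0
  gamma(1) = phi_1 gamma(0) + c_1
Substituting the second into the first: gamma(0) (1 - phi_1^2) = c_0 + phi_1 c_1, so
  gamma(0) = (c_0 + phi_1 c_1) / (1 - phi_1^2) = (4.588655 + (0.344)(-0.292833)) / (1 - (0.344)^2) = 4.487921 / 0.881664 = 5.090285.
  gamma(1) = phi_1 gamma(0) + c_1 = (0.344)(5.090285) + (-0.292833) = 1.458225.
For k = 2: gamma(2) = phi_1 gamma(1) + c_2
  = (0.344)(1.458225) + (2.169) = 2.670629.
Therefore gamma(2) = 2.6706 (to 4 decimal places).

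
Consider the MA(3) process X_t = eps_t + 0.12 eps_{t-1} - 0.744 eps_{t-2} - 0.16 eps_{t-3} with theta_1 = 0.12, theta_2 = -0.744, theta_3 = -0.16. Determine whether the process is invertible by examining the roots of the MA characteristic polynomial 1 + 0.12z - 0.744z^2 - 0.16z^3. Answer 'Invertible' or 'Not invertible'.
\text{Invertible}

The MA(q) characteristic polynomial is P(z) = 1 + 0.12z - 0.744z^2 - 0.16z^3.
Invertibility requires all roots to lie outside the unit circle, i.e. |z| > 1 for every root.
Degree 3: look for a simple real root z0 first, then factor out (1 - z/z0) and solve the remaining quadratic.
Testing z0 = -1.25: P(-1.25) = 1 + (0.12)(-1.25) + (-0.744)(-1.25)^2 + (-0.16)(-1.25)^3
  = 1 + (-0.15) + (-1.1625) + (0.3125) = 0.  So z_0 = -1.25 is a root, |z_0| = 1.25.
Divide out the factor (1 + 0.8 z) = (1 - z/z0) (since 1/z0 = -0.8):
  P(z) = (1 + 0.8 z)(1 + (-0.68) z + (-0.2) z^2)
  [check: z-coef -0.68 - (-0.8) = 0.12; z^2-coef -0.2 - (-0.8)(-0.68) = -0.744; z^3-coef -(-0.8)(-0.2) = -0.16.]
Remaining roots from the quadratic factor 1 + (-0.68) z + (-0.2) z^2:
  Set 1 + (-0.68) z + (-0.2) z^2 = 0, i.e. a z^2 + b z + c = 0 with a = -0.2, b = -0.68, c = 1.
  Discriminant D = b^2 - 4ac = (-0.68)^2 - 4*(-0.2)*1 = 0.4624 - (-0.8) = 1.2624.
  D >= 0, so the roots are real: z = (-b +/- sqrt(D)) / (2a) = (0.68 +/- 1.123566) / (-0.4).
    z_1 = (0.68 + 1.123566) / (-0.4) = -4.5089,   |z_1| = 4.5089.
    z_2 = (0.68 - 1.123566) / (-0.4) = 1.1089,   |z_2| = 1.1089.
Moduli of all roots: 1.2500, 4.5089, 1.1089.
All moduli strictly greater than 1? Yes.
Verdict: Invertible.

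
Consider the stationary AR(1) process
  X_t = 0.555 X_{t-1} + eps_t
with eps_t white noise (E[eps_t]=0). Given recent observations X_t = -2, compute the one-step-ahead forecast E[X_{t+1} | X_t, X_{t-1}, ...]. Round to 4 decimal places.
E[X_{t+1} \mid \mathcal F_t] = -1.1100

For an AR(p) model X_t = c + sum_i phi_i X_{t-i} + eps_t, the
one-step-ahead conditional mean is
  E[X_{t+1} | X_t, ...] = c + sum_i phi_i X_{t+1-i}.
Substitute known values:
  E[X_{t+1} | ...] = (0.555) * (-2)
                   = -1.1100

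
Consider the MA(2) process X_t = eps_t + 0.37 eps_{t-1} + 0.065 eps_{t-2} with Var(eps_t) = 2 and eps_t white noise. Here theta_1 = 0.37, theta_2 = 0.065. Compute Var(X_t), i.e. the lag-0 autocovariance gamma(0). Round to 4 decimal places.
\gamma(0) = 2.2823

For an MA(q) process X_t = eps_t + sum_i theta_i eps_{t-i} with
Var(eps_t) = sigma^2, the variance is
  gamma(0) = sigma^2 * (1 + sum_i theta_i^2).
  sum_i theta_i^2 = (0.37)^2 + (0.065)^2 = 0.1369 + 0.004225 = 0.141125.
  gamma(0) = 2 * (1 + 0.141125) = 2 * 1.141125 = 2.28225, which rounds to 2.2823.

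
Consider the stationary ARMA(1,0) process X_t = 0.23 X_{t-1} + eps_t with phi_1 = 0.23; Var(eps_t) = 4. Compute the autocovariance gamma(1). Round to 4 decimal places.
\gamma(1) = 0.9714

Multiply the model equation by X_{t-k} and take expectations. With theta_0 = psi_0 = 1 and psi_j the MA(infinity) weights, this gives
  gamma(k) - sum_i phi_i gamma(k-i) = c_k,
  c_k = sigma^2 * sum_{j=k..q} theta_j psi_{j-k}   (c_k = 0 for k > q),
using gamma(-m) = gamma(m).
Pure AR (q = 0): c_0 = sigma^2 = 4, c_k = 0 for k >= 1.
Equations for k = 0 and k = 1 (AR order 1):
  gamma(0) = phi_1 gamma(1) + c_0
  gamma(1) = phi_1 gamma(0) + c_1
Substituting the second into the first: gamma(0) (1 - phi_1^2) = c_0 + phi_1 c_1, so
  gamma(0) = c_0 / (1 - phi_1^2) = 4 / (1 - (0.23)^2) = 4 / 0.9471 = 4.223419.
  gamma(1) = phi_1 gamma(0) = (0.23)(4.223419) = 0.971386.
Therefore gamma(1) = 0.9714 (to 4 decimal places).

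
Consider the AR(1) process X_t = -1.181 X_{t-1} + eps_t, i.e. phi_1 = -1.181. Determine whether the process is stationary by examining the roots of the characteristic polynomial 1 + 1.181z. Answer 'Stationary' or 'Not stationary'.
\text{Not stationary}

The AR(p) characteristic polynomial is P(z) = 1 + 1.181z.
Stationarity requires all roots to lie outside the unit circle, i.e. |z| > 1 for every root.
This is linear in z: 1 + (1.181) z = 0  =>  z = -1/(1.181) = -0.84674,  |z| = 0.84674.
Moduli of all roots: 0.8467.
All moduli strictly greater than 1? No.
Verdict: Not stationary.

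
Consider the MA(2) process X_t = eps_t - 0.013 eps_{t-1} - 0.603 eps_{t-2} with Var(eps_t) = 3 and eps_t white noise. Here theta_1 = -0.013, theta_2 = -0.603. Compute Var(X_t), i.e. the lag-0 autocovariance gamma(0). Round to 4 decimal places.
\gamma(0) = 4.0913

For an MA(q) process X_t = eps_t + sum_i theta_i eps_{t-i} with
Var(eps_t) = sigma^2, the variance is
  gamma(0) = sigma^2 * (1 + sum_i theta_i^2).
  sum_i theta_i^2 = (-0.013)^2 + (-0.603)^2 = 0.000169 + 0.363609 = 0.363778.
  gamma(0) = 3 * (1 + 0.363778) = 3 * 1.363778 = 4.091334, which rounds to 4.0913.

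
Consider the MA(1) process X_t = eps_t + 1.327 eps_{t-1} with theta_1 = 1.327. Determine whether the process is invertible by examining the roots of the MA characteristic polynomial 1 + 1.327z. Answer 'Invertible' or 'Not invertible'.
\text{Not invertible}

The MA(q) characteristic polynomial is P(z) = 1 + 1.327z.
Invertibility requires all roots to lie outside the unit circle, i.e. |z| > 1 for every root.
This is linear in z: 1 + (1.327) z = 0  =>  z = -1/(1.327) = -0.75358,  |z| = 0.75358.
Moduli of all roots: 0.7536.
All moduli strictly greater than 1? No.
Verdict: Not invertible.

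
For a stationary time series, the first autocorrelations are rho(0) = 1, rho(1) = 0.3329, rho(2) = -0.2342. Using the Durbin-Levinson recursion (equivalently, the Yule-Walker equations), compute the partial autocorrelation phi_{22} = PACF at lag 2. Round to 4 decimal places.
\phi_{22} = -0.3880

The PACF at lag k is phi_{kk}, the last component of the solution
to the Yule-Walker system G_k phi = r_k where
  (G_k)_{ij} = rho(|i - j|), (r_k)_i = rho(i), i,j = 1..k.
Equivalently, Durbin-Levinson gives phi_{kk} iteratively:
  phi_{11} = rho(1)
  phi_{kk} = [rho(k) - sum_{j=1..k-1} phi_{k-1,j} rho(k-j)]
            / [1 - sum_{j=1..k-1} phi_{k-1,j} rho(j)],
  phi_{k,j} = phi_{k-1,j} - phi_{kk} phi_{k-1,k-j},  j = 1..k-1.
Step k = 1:
  phi_11 = rho(1) = 0.3329.
Step k = 2:
  phi_22 = [rho(2) - phi_11 rho(1)] / [1 - phi_11 rho(1)] = [-0.2342 - (0.3329)(0.3329)] / [1 - (0.3329)(0.3329)]
         = -0.34502241 / 0.88917759 = -0.388.
Therefore phi_{22} = -0.3880.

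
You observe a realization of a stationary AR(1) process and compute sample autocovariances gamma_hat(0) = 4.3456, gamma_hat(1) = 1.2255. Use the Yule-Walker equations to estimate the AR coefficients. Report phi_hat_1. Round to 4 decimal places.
\hat\phi_{1} = 0.2820

The Yule-Walker equations for an AR(p) process read, in matrix form,
  Gamma_p phi = r_p,   with   (Gamma_p)_{ij} = gamma(|i - j|),
                       (r_p)_i = gamma(i),   i,j = 1..p.
Substitute the sample gammas (Toeplitz matrix and right-hand side of size 1):
  Gamma_p = [[4.3456]]
  r_p     = [1.2255]
With p = 1 this is the single equation gamma(0) phi_1 = gamma(1):
  phi_hat_1 = gamma(1) / gamma(0) = 1.2255 / 4.3456 = 0.2820.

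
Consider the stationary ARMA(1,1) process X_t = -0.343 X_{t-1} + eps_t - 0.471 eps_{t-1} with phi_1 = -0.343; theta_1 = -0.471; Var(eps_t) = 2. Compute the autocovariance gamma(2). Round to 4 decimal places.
\gamma(2) = 0.7351

Multiply the model equation by X_{t-k} and take expectations. With theta_0 = psi_0 = 1 and psi_j the MA(infinity) weights, this gives
  gamma(k) - sum_i phi_i gamma(k-i) = c_k,
  c_k = sigma^2 * sum_{j=k..q} theta_j psi_{j-k}   (c_k = 0 for k > q),
using gamma(-m) = gamma(m).
psi-weights needed (psi_j = theta_j + sum_i phi_i psi_{j-i}):
  psi_1 = theta_1 + phi_1 = -0.471 + (-0.343) = -0.814
Right-hand sides:
  c_0 = sigma^2 (1 + theta_1 psi_1) = 2 * (1 + (-0.471)(-0.814)) = 2 * 1.383394 = 2.766788
  c_1 = sigma^2 theta_1 = 2 * (-0.471) = -0.942
  c_2 = 0
Equations for k = 0 and k = 1 (AR order 1):
  gamma(0) = phi_1 gamma(1) + c_0
  gamma(1) = phi_1 gamma(0) + c_1
Substituting the second into the first: gamma(0) (1 - phi_1^2) = c_0 + phi_1 c_1, so
  gamma(0) = (c_0 + phi_1 c_1) / (1 - phi_1^2) = (2.766788 + (-0.343)(-0.942)) / (1 - (-0.343)^2) = 3.089894 / 0.882351 = 3.501888.
  gamma(1) = phi_1 gamma(0) + c_1 = (-0.343)(3.501888) + (-0.942) = -2.143147.
For k = 2 (> q): gamma(2) = phi_1 gamma(1) = (-0.343)(-2.143147) = 0.7351.
Therefore gamma(2) = 0.7351 (to 4 decimal places).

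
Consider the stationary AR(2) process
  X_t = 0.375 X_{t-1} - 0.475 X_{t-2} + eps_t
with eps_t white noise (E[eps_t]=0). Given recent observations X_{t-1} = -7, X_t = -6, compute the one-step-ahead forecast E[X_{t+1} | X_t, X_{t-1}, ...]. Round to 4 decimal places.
E[X_{t+1} \mid \mathcal F_t] = 1.0750

For an AR(p) model X_t = c + sum_i phi_i X_{t-i} + eps_t, the
one-step-ahead conditional mean is
  E[X_{t+1} | X_t, ...] = c + sum_i phi_i X_{t+1-i}.
Substitute known values:
  E[X_{t+1} | ...] = (0.375) * (-6) + (-0.475) * (-7)
                   = 1.0750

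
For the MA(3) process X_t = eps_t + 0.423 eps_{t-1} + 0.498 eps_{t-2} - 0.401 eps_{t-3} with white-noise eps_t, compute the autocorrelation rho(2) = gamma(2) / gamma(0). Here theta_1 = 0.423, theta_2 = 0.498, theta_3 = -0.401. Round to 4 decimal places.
\rho(2) = 0.2068

For an MA(q) process with theta_0 = 1, the autocovariance is
  gamma(k) = sigma^2 * sum_{i=0..q-k} theta_i * theta_{i+k},
and rho(k) = gamma(k) / gamma(0). Sigma^2 cancels.
  numerator   = (1)*(0.498) + (0.423)*(-0.401) = 0.328377.
  denominator = (1)^2 + (0.423)^2 + (0.498)^2 + (-0.401)^2 = 1.587734.
  rho(2) = 0.328377 / 1.587734 = 0.2068.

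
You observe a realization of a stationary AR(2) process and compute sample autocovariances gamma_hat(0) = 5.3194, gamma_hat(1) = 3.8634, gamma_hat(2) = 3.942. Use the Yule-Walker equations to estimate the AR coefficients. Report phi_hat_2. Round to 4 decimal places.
\hat\phi_{2} = 0.4520

The Yule-Walker equations for an AR(p) process read, in matrix form,
  Gamma_p phi = r_p,   with   (Gamma_p)_{ij} = gamma(|i - j|),
                       (r_p)_i = gamma(i),   i,j = 1..p.
Substitute the sample gammas (Toeplitz matrix and right-hand side of size 2):
  Gamma_p = [[5.3194, 3.8634], [3.8634, 5.3194]]
  r_p     = [3.8634, 3.942]
Written out:
  5.3194 phi_1 + 3.8634 phi_2 = 3.8634
  3.8634 phi_1 + 5.3194 phi_2 = 3.942
Solve by Cramer's rule:
  det = gamma(0)^2 - gamma(1)^2 = (5.3194)^2 - (3.8634)^2 = 28.29601636 - 14.92585956 = 13.3701568
  phi_hat_1 = [gamma(1) gamma(0) - gamma(1) gamma(2)] / det = [(3.8634)(5.3194) - (3.8634)(3.942)] / 13.3701568 = 5.32144716 / 13.3701568 = 0.398
  phi_hat_2 = [gamma(0) gamma(2) - gamma(1)^2] / det = [(5.3194)(3.942) - (3.8634)^2] / 13.3701568 = 6.04321524 / 13.3701568 = 0.452
So phi_hat = [0.3980, 0.4520].
Therefore phi_hat_2 = 0.4520.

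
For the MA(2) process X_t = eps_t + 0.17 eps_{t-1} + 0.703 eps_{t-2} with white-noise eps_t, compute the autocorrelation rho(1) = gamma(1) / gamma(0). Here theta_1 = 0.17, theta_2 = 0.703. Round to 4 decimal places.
\rho(1) = 0.1901

For an MA(q) process with theta_0 = 1, the autocovariance is
  gamma(k) = sigma^2 * sum_{i=0..q-k} theta_i * theta_{i+k},
and rho(k) = gamma(k) / gamma(0). Sigma^2 cancels.
  numerator   = (1)*(0.17) + (0.17)*(0.703) = 0.28951.
  denominator = (1)^2 + (0.17)^2 + (0.703)^2 = 1.523109.
  rho(1) = 0.28951 / 1.523109 = 0.1901.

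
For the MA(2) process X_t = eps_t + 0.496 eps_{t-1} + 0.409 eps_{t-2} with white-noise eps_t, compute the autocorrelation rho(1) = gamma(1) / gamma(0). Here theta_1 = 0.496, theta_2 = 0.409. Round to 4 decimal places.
\rho(1) = 0.4945

For an MA(q) process with theta_0 = 1, the autocovariance is
  gamma(k) = sigma^2 * sum_{i=0..q-k} theta_i * theta_{i+k},
and rho(k) = gamma(k) / gamma(0). Sigma^2 cancels.
  numerator   = (1)*(0.496) + (0.496)*(0.409) = 0.698864.
  denominator = (1)^2 + (0.496)^2 + (0.409)^2 = 1.413297.
  rho(1) = 0.698864 / 1.413297 = 0.4945.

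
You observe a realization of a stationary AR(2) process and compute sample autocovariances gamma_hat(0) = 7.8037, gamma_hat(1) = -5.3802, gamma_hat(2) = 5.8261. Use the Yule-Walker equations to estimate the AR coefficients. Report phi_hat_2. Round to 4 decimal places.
\hat\phi_{2} = 0.5170

The Yule-Walker equations for an AR(p) process read, in matrix form,
  Gamma_p phi = r_p,   with   (Gamma_p)_{ij} = gamma(|i - j|),
                       (r_p)_i = gamma(i),   i,j = 1..p.
Substitute the sample gammas (Toeplitz matrix and right-hand side of size 2):
  Gamma_p = [[7.8037, -5.3802], [-5.3802, 7.8037]]
  r_p     = [-5.3802, 5.8261]
Written out:
  7.8037 phi_1 - 5.3802 phi_2 = -5.3802
  -5.3802 phi_1 + 7.8037 phi_2 = 5.8261
Solve by Cramer's rule:
  det = gamma(0)^2 - gamma(1)^2 = (7.8037)^2 - (-5.3802)^2 = 60.89773369 - 28.94655204 = 31.95118165
  phi_hat_1 = [gamma(1) gamma(0) - gamma(1) gamma(2)] / det = [(-5.3802)(7.8037) - (-5.3802)(5.8261)] / 31.95118165 = -10.63988352 / 31.95118165 = -0.333
  phi_hat_2 = [gamma(0) gamma(2) - gamma(1)^2] / det = [(7.8037)(5.8261) - (-5.3802)^2] / 31.95118165 = 16.51858453 / 31.95118165 = 0.517
So phi_hat = [-0.3330, 0.5170].
Therefore phi_hat_2 = 0.5170.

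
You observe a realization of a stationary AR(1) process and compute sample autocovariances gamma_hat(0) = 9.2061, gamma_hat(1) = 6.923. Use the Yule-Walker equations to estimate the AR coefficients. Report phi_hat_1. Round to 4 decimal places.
\hat\phi_{1} = 0.7520

The Yule-Walker equations for an AR(p) process read, in matrix form,
  Gamma_p phi = r_p,   with   (Gamma_p)_{ij} = gamma(|i - j|),
                       (r_p)_i = gamma(i),   i,j = 1..p.
Substitute the sample gammas (Toeplitz matrix and right-hand side of size 1):
  Gamma_p = [[9.2061]]
  r_p     = [6.923]
With p = 1 this is the single equation gamma(0) phi_1 = gamma(1):
  phi_hat_1 = gamma(1) / gamma(0) = 6.923 / 9.2061 = 0.7520.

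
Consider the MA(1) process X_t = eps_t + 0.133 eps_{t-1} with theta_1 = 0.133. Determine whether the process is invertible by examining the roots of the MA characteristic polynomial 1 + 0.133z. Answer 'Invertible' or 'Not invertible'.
\text{Invertible}

The MA(q) characteristic polynomial is P(z) = 1 + 0.133z.
Invertibility requires all roots to lie outside the unit circle, i.e. |z| > 1 for every root.
This is linear in z: 1 + (0.133) z = 0  =>  z = -1/(0.133) = -7.518797,  |z| = 7.518797.
Moduli of all roots: 7.5188.
All moduli strictly greater than 1? Yes.
Verdict: Invertible.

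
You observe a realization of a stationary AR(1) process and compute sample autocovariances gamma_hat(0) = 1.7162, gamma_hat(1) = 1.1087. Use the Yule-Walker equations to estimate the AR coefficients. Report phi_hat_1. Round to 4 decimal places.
\hat\phi_{1} = 0.6460

The Yule-Walker equations for an AR(p) process read, in matrix form,
  Gamma_p phi = r_p,   with   (Gamma_p)_{ij} = gamma(|i - j|),
                       (r_p)_i = gamma(i),   i,j = 1..p.
Substitute the sample gammas (Toeplitz matrix and right-hand side of size 1):
  Gamma_p = [[1.7162]]
  r_p     = [1.1087]
With p = 1 this is the single equation gamma(0) phi_1 = gamma(1):
  phi_hat_1 = gamma(1) / gamma(0) = 1.1087 / 1.7162 = 0.6460.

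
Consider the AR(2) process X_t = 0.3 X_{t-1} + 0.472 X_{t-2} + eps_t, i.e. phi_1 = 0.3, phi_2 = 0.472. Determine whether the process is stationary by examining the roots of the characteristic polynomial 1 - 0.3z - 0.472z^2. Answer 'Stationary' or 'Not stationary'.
\text{Stationary}

The AR(p) characteristic polynomial is P(z) = 1 - 0.3z - 0.472z^2.
Stationarity requires all roots to lie outside the unit circle, i.e. |z| > 1 for every root.
Set 1 + (-0.3) z + (-0.472) z^2 = 0, i.e. a z^2 + b z + c = 0 with a = -0.472, b = -0.3, c = 1.
Discriminant D = b^2 - 4ac = (-0.3)^2 - 4*(-0.472)*1 = 0.09 - (-1.888) = 1.978.
D >= 0, so the roots are real: z = (-b +/- sqrt(D)) / (2a) = (0.3 +/- 1.406414) / (-0.944).
  z_1 = (0.3 + 1.406414) / (-0.944) = -1.8076,   |z_1| = 1.8076.
  z_2 = (0.3 - 1.406414) / (-0.944) = 1.172,   |z_2| = 1.172.
Moduli of all roots: 1.8076, 1.1720.
All moduli strictly greater than 1? Yes.
Verdict: Stationary.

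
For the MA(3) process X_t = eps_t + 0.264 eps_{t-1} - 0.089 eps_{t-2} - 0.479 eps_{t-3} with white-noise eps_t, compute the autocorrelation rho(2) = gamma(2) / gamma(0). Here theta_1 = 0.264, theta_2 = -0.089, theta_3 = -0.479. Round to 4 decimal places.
\rho(2) = -0.1648

For an MA(q) process with theta_0 = 1, the autocovariance is
  gamma(k) = sigma^2 * sum_{i=0..q-k} theta_i * theta_{i+k},
and rho(k) = gamma(k) / gamma(0). Sigma^2 cancels.
  numerator   = (1)*(-0.089) + (0.264)*(-0.479) = -0.215456.
  denominator = (1)^2 + (0.264)^2 + (-0.089)^2 + (-0.479)^2 = 1.307058.
  rho(2) = -0.215456 / 1.307058 = -0.1648.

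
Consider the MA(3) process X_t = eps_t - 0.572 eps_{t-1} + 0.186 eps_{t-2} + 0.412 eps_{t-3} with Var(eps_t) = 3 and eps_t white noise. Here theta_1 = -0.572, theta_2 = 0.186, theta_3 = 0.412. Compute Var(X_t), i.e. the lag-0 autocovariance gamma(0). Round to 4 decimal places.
\gamma(0) = 4.5946

For an MA(q) process X_t = eps_t + sum_i theta_i eps_{t-i} with
Var(eps_t) = sigma^2, the variance is
  gamma(0) = sigma^2 * (1 + sum_i theta_i^2).
  sum_i theta_i^2 = (-0.572)^2 + (0.186)^2 + (0.412)^2 = 0.327184 + 0.034596 + 0.169744 = 0.531524.
  gamma(0) = 3 * (1 + 0.531524) = 3 * 1.531524 = 4.594572, which rounds to 4.5946.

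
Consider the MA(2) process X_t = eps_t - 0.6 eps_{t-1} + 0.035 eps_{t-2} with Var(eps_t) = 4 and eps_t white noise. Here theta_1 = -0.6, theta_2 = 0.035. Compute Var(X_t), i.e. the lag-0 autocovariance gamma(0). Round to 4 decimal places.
\gamma(0) = 5.4449

For an MA(q) process X_t = eps_t + sum_i theta_i eps_{t-i} with
Var(eps_t) = sigma^2, the variance is
  gamma(0) = sigma^2 * (1 + sum_i theta_i^2).
  sum_i theta_i^2 = (-0.6)^2 + (0.035)^2 = 0.36 + 0.001225 = 0.361225.
  gamma(0) = 4 * (1 + 0.361225) = 4 * 1.361225 = 5.4449.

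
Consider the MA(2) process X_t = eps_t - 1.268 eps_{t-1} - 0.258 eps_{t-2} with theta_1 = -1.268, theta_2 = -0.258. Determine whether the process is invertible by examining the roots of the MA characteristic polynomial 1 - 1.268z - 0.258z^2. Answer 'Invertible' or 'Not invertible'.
\text{Not invertible}

The MA(q) characteristic polynomial is P(z) = 1 - 1.268z - 0.258z^2.
Invertibility requires all roots to lie outside the unit circle, i.e. |z| > 1 for every root.
Set 1 + (-1.268) z + (-0.258) z^2 = 0, i.e. a z^2 + b z + c = 0 with a = -0.258, b = -1.268, c = 1.
Discriminant D = b^2 - 4ac = (-1.268)^2 - 4*(-0.258)*1 = 1.607824 - (-1.032) = 2.639824.
D >= 0, so the roots are real: z = (-b +/- sqrt(D)) / (2a) = (1.268 +/- 1.624754) / (-0.516).
  z_1 = (1.268 + 1.624754) / (-0.516) = -5.6061,   |z_1| = 5.6061.
  z_2 = (1.268 - 1.624754) / (-0.516) = 0.6914,   |z_2| = 0.6914.
Moduli of all roots: 5.6061, 0.6914.
All moduli strictly greater than 1? No.
Verdict: Not invertible.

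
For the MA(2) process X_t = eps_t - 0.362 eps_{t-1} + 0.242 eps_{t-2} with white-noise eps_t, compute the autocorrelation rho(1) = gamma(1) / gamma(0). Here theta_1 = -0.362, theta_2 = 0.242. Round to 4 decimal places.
\rho(1) = -0.3779

For an MA(q) process with theta_0 = 1, the autocovariance is
  gamma(k) = sigma^2 * sum_{i=0..q-k} theta_i * theta_{i+k},
and rho(k) = gamma(k) / gamma(0). Sigma^2 cancels.
  numerator   = (1)*(-0.362) + (-0.362)*(0.242) = -0.449604.
  denominator = (1)^2 + (-0.362)^2 + (0.242)^2 = 1.189608.
  rho(1) = -0.449604 / 1.189608 = -0.3779.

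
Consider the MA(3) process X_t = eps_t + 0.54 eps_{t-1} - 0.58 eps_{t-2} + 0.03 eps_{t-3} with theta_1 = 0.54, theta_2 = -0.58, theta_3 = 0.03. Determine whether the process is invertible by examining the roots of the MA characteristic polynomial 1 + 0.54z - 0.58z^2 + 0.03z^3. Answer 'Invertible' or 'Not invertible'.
\text{Not invertible}

The MA(q) characteristic polynomial is P(z) = 1 + 0.54z - 0.58z^2 + 0.03z^3.
Invertibility requires all roots to lie outside the unit circle, i.e. |z| > 1 for every root.
Degree 3: look for a simple real root z0 first, then factor out (1 - z/z0) and solve the remaining quadratic.
Testing z0 = 2: P(2) = 1 + (0.54)(2) + (-0.58)(2)^2 + (0.03)(2)^3
  = 1 + (1.08) + (-2.32) + (0.24) = 0.  So z_0 = 2 is a root, |z_0| = 2.
Divide out the factor (1 - 0.5 z) = (1 - z/z0) (since 1/z0 = 0.5):
  P(z) = (1 - 0.5 z)(1 + (1.04) z + (-0.06) z^2)
  [check: z-coef 1.04 - (0.5) = 0.54; z^2-coef -0.06 - (0.5)(1.04) = -0.58; z^3-coef -(0.5)(-0.06) = 0.03.]
Remaining roots from the quadratic factor 1 + (1.04) z + (-0.06) z^2:
  Set 1 + (1.04) z + (-0.06) z^2 = 0, i.e. a z^2 + b z + c = 0 with a = -0.06, b = 1.04, c = 1.
  Discriminant D = b^2 - 4ac = (1.04)^2 - 4*(-0.06)*1 = 1.0816 - (-0.24) = 1.3216.
  D >= 0, so the roots are real: z = (-b +/- sqrt(D)) / (2a) = (-1.04 +/- 1.149609) / (-0.12).
    z_1 = (-1.04 + 1.149609) / (-0.12) = -0.9134,   |z_1| = 0.9134.
    z_2 = (-1.04 - 1.149609) / (-0.12) = 18.2467,   |z_2| = 18.2467.
Moduli of all roots: 2.0000, 0.9134, 18.2467.
All moduli strictly greater than 1? No.
Verdict: Not invertible.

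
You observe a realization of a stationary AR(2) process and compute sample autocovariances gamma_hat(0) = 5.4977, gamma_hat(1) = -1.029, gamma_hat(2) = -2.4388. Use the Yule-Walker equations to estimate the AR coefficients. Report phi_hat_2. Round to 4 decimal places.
\hat\phi_{2} = -0.4960

The Yule-Walker equations for an AR(p) process read, in matrix form,
  Gamma_p phi = r_p,   with   (Gamma_p)_{ij} = gamma(|i - j|),
                       (r_p)_i = gamma(i),   i,j = 1..p.
Substitute the sample gammas (Toeplitz matrix and right-hand side of size 2):
  Gamma_p = [[5.4977, -1.029], [-1.029, 5.4977]]
  r_p     = [-1.029, -2.4388]
Written out:
  5.4977 phi_1 - 1.029 phi_2 = -1.029
  -1.029 phi_1 + 5.4977 phi_2 = -2.4388
Solve by Cramer's rule:
  det = gamma(0)^2 - gamma(1)^2 = (5.4977)^2 - (-1.029)^2 = 30.22470529 - 1.058841 = 29.16586429
  phi_hat_1 = [gamma(1) gamma(0) - gamma(1) gamma(2)] / det = [(-1.029)(5.4977) - (-1.029)(-2.4388)] / 29.16586429 = -8.1666585 / 29.16586429 = -0.28
  phi_hat_2 = [gamma(0) gamma(2) - gamma(1)^2] / det = [(5.4977)(-2.4388) - (-1.029)^2] / 29.16586429 = -14.46663176 / 29.16586429 = -0.496
So phi_hat = [-0.2800, -0.4960].
Therefore phi_hat_2 = -0.4960.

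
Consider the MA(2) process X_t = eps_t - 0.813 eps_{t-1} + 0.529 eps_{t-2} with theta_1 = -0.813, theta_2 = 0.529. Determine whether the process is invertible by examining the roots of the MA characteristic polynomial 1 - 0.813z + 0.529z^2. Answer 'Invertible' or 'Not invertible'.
\text{Invertible}

The MA(q) characteristic polynomial is P(z) = 1 - 0.813z + 0.529z^2.
Invertibility requires all roots to lie outside the unit circle, i.e. |z| > 1 for every root.
Set 1 + (-0.813) z + (0.529) z^2 = 0, i.e. a z^2 + b z + c = 0 with a = 0.529, b = -0.813, c = 1.
Discriminant D = b^2 - 4ac = (-0.813)^2 - 4*(0.529)*1 = 0.660969 - (2.116) = -1.455031.
D < 0, so the roots are the complex-conjugate pair z = (-b +/- i sqrt(-D)) / (2a) = 0.7684 +/- 1.1401i.
For a conjugate pair |z|^2 = z * conj(z) = (product of roots) = c/a = 1/(0.529) = 1.890359, so |z| = sqrt(1.890359) = 1.3749 for both roots.
Moduli of all roots: 1.3749, 1.3749.
All moduli strictly greater than 1? Yes.
Verdict: Invertible.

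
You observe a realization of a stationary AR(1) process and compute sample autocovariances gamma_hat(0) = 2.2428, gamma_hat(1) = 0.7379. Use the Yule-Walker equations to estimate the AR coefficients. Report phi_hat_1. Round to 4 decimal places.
\hat\phi_{1} = 0.3290

The Yule-Walker equations for an AR(p) process read, in matrix form,
  Gamma_p phi = r_p,   with   (Gamma_p)_{ij} = gamma(|i - j|),
                       (r_p)_i = gamma(i),   i,j = 1..p.
Substitute the sample gammas (Toeplitz matrix and right-hand side of size 1):
  Gamma_p = [[2.2428]]
  r_p     = [0.7379]
With p = 1 this is the single equation gamma(0) phi_1 = gamma(1):
  phi_hat_1 = gamma(1) / gamma(0) = 0.7379 / 2.2428 = 0.3290.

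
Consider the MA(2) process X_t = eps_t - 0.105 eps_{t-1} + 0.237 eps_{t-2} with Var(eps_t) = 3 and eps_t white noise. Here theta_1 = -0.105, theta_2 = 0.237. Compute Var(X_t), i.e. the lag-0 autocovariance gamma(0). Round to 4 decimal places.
\gamma(0) = 3.2016

For an MA(q) process X_t = eps_t + sum_i theta_i eps_{t-i} with
Var(eps_t) = sigma^2, the variance is
  gamma(0) = sigma^2 * (1 + sum_i theta_i^2).
  sum_i theta_i^2 = (-0.105)^2 + (0.237)^2 = 0.011025 + 0.056169 = 0.067194.
  gamma(0) = 3 * (1 + 0.067194) = 3 * 1.067194 = 3.201582, which rounds to 3.2016.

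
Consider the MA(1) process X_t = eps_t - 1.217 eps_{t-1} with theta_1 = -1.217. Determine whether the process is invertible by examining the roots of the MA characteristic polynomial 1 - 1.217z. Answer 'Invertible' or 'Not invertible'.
\text{Not invertible}

The MA(q) characteristic polynomial is P(z) = 1 - 1.217z.
Invertibility requires all roots to lie outside the unit circle, i.e. |z| > 1 for every root.
This is linear in z: 1 + (-1.217) z = 0  =>  z = -1/(-1.217) = 0.821693,  |z| = 0.821693.
Moduli of all roots: 0.8217.
All moduli strictly greater than 1? No.
Verdict: Not invertible.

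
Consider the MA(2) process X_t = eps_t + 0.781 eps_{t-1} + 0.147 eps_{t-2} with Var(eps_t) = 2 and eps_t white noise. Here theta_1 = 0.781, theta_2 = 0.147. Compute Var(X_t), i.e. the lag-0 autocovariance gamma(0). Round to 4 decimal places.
\gamma(0) = 3.2631

For an MA(q) process X_t = eps_t + sum_i theta_i eps_{t-i} with
Var(eps_t) = sigma^2, the variance is
  gamma(0) = sigma^2 * (1 + sum_i theta_i^2).
  sum_i theta_i^2 = (0.781)^2 + (0.147)^2 = 0.609961 + 0.021609 = 0.63157.
  gamma(0) = 2 * (1 + 0.63157) = 2 * 1.63157 = 3.26314, which rounds to 3.2631.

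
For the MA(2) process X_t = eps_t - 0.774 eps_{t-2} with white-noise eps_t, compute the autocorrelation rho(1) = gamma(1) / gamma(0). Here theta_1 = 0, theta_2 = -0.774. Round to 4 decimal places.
\rho(1) = 0.0000

For an MA(q) process with theta_0 = 1, the autocovariance is
  gamma(k) = sigma^2 * sum_{i=0..q-k} theta_i * theta_{i+k},
and rho(k) = gamma(k) / gamma(0). Sigma^2 cancels.
  numerator   = (1)*(0) + (0)*(-0.774) = 0.
  denominator = (1)^2 + (0)^2 + (-0.774)^2 = 1.599076.
  rho(1) = 0 / 1.599076 = 0.0000.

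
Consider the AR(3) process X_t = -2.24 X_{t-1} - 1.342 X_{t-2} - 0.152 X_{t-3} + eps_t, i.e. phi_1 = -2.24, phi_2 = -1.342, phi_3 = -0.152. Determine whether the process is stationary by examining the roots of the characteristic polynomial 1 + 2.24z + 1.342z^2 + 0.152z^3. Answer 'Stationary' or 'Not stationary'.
\text{Not stationary}

The AR(p) characteristic polynomial is P(z) = 1 + 2.24z + 1.342z^2 + 0.152z^3.
Stationarity requires all roots to lie outside the unit circle, i.e. |z| > 1 for every root.
Degree 3: look for a simple real root z0 first, then factor out (1 - z/z0) and solve the remaining quadratic.
Testing z0 = -1.25: P(-1.25) = 1 + (2.24)(-1.25) + (1.342)(-1.25)^2 + (0.152)(-1.25)^3
  = 1 + (-2.8) + (2.096875) + (-0.296875) = 0.  So z_0 = -1.25 is a root, |z_0| = 1.25.
Divide out the factor (1 + 0.8 z) = (1 - z/z0) (since 1/z0 = -0.8):
  P(z) = (1 + 0.8 z)(1 + (1.44) z + (0.19) z^2)
  [check: z-coef 1.44 - (-0.8) = 2.24; z^2-coef 0.19 - (-0.8)(1.44) = 1.342; z^3-coef -(-0.8)(0.19) = 0.152.]
Remaining roots from the quadratic factor 1 + (1.44) z + (0.19) z^2:
  Set 1 + (1.44) z + (0.19) z^2 = 0, i.e. a z^2 + b z + c = 0 with a = 0.19, b = 1.44, c = 1.
  Discriminant D = b^2 - 4ac = (1.44)^2 - 4*(0.19)*1 = 2.0736 - (0.76) = 1.3136.
  D >= 0, so the roots are real: z = (-b +/- sqrt(D)) / (2a) = (-1.44 +/- 1.146124) / (0.38).
    z_1 = (-1.44 + 1.146124) / (0.38) = -0.7734,   |z_1| = 0.7734.
    z_2 = (-1.44 - 1.146124) / (0.38) = -6.8056,   |z_2| = 6.8056.
Moduli of all roots: 1.2500, 0.7734, 6.8056.
All moduli strictly greater than 1? No.
Verdict: Not stationary.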